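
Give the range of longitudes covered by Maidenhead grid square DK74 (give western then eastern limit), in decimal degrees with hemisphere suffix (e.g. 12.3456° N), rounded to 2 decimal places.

Field D=3, K=10: +3·20° lon, +10·10° lat → SW at lon -120°, lat 10°.
Square 7, 4: +7·2° lon, +4·1° lat → SW at lon -106°, lat 14°.
Cell spans 2° lon × 1° lat.
west 106.00° W, east 104.00° W.

106.00° W, 104.00° W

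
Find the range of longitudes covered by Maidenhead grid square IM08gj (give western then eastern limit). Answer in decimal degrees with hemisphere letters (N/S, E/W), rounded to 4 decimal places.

19.5000° W, 19.4167° W

Field I=8, M=12: +8·20° lon, +12·10° lat → SW at lon -20°, lat 30°.
Square 0, 8: +0·2° lon, +8·1° lat → SW at lon -20°, lat 38°.
Subsquare g=6, j=9: +6·0.0833333° lon, +9·0.0416667° lat → SW at lon -19.5°, lat 38.375°.
Cell spans 0.0833333° lon × 0.0416667° lat.
west 19.5000° W, east 19.4167° W.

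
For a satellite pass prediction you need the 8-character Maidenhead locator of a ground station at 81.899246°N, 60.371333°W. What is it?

FR91tv55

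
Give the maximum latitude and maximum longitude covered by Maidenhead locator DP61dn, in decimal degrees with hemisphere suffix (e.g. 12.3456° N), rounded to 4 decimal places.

Field D=3, P=15: +3·20° lon, +15·10° lat → SW at lon -120°, lat 60°.
Square 6, 1: +6·2° lon, +1·1° lat → SW at lon -108°, lat 61°.
Subsquare d=3, n=13: +3·0.0833333° lon, +13·0.0416667° lat → SW at lon -107.75°, lat 61.5417°.
Cell spans 0.0833333° lon × 0.0416667° lat. NE corner is SW corner plus one full cell.
latitude 61.5833° N, longitude 107.6667° W.

61.5833° N, 107.6667° W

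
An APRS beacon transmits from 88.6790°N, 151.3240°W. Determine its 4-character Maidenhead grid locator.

Offset from 180°W / 90°S: lon 28.68°, lat 178.68°.
Field: lon ⌊28.68/20⌋ = 1 → B; lat ⌊178.68/10⌋ = 17 → R.
Square: lon ⌊8.68/2⌋ = 4; lat ⌊8.68/1⌋ = 8.

BR48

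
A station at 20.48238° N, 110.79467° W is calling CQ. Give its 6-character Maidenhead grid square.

Offset from 180°W / 90°S: lon 69.2053°, lat 110.4824°.
Field (20°×10°, letters A–R): lon ⌊69.2053/20⌋ = 3 → D; lat ⌊110.4824/10⌋ = 11 → L.
Square (2°×1°, digits 0–9): lon ⌊9.2053/2⌋ = 4; lat ⌊0.4824/1⌋ = 0.
Subsquare (5′×2.5′, letters a–x): lon ⌊1.2053/0.0833333⌋ = 14 → o; lat ⌊0.4824/0.0416667⌋ = 11 → l.

DL40ol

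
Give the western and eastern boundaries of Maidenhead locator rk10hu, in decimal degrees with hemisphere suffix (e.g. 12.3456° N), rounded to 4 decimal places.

Field R=17, K=10: +17·20° lon, +10·10° lat → SW at lon 160°, lat 10°.
Square 1, 0: +1·2° lon, +0·1° lat → SW at lon 162°, lat 10°.
Subsquare h=7, u=20: +7·0.0833333° lon, +20·0.0416667° lat → SW at lon 162.583°, lat 10.8333°.
Cell spans 0.0833333° lon × 0.0416667° lat.
west 162.5833° E, east 162.6667° E.

162.5833° E, 162.6667° E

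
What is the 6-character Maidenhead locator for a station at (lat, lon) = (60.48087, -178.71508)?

Add 180° to longitude and 90° to latitude: 1.2849, 150.4809.
Field: 1.2849/20 → 0 → A, 150.4809/10 → 15 → P; chars AP.
Square: 1.2849/2 → 0, 0.4809/1 → 0; chars 00.
Subsquare: 1.2849/0.0833333 → 15 → p, 0.4809/0.0416667 → 11 → l; chars pl.

AP00pl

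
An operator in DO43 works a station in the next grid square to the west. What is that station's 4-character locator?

Longitude square 4; −1 → 3.
The latitude characters are unchanged.

DO33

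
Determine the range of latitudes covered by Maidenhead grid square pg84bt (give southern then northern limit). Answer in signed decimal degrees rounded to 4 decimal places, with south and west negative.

Field P=15, G=6: +15·20° lon, +6·10° lat → SW at lon 120°, lat -30°.
Square 8, 4: +8·2° lon, +4·1° lat → SW at lon 136°, lat -26°.
Subsquare b=1, t=19: +1·0.0833333° lon, +19·0.0416667° lat → SW at lon 136.083°, lat -25.2083°.
Cell spans 0.0833333° lon × 0.0416667° lat.
south -25.2083, north -25.1667.

-25.2083, -25.1667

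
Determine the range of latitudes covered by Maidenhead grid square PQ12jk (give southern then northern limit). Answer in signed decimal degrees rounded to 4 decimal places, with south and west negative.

Field P=15, Q=16: +15·20° lon, +16·10° lat → SW at lon 120°, lat 70°.
Square 1, 2: +1·2° lon, +2·1° lat → SW at lon 122°, lat 72°.
Subsquare j=9, k=10: +9·0.0833333° lon, +10·0.0416667° lat → SW at lon 122.75°, lat 72.4167°.
Cell spans 0.0833333° lon × 0.0416667° lat.
south 72.4167, north 72.4583.

72.4167, 72.4583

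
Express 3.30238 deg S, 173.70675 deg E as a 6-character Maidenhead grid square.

RI66uq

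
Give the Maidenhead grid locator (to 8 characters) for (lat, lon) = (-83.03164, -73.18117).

FA36jx82

Add 180° to longitude and 90° to latitude: 106.81883, 6.96836.
Field: lon ⌊106.81883/20⌋ = 5 → F; lat ⌊6.96836/10⌋ = 0 → A.
Square: lon ⌊6.81883/2⌋ = 3; lat ⌊6.96836/1⌋ = 6.
Subsquare: lon ⌊0.81883/0.0833333⌋ = 9 → j; lat ⌊0.96836/0.0416667⌋ = 23 → x.
Extended square: lon ⌊0.06883/0.00833333⌋ = 8; lat ⌊0.01003/0.00416667⌋ = 2.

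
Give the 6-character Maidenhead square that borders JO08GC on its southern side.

Latitude subsquare c = 2; −1 → 1 = b.
The longitude characters are unchanged.

JO08gb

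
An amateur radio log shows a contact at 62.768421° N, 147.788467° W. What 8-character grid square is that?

Offset from 180°W / 90°S: lon 32.21153°, lat 152.76842°.
Field (20°×10°, letters A–R): 32.21153/20 → 1 → B, 152.76842/10 → 15 → P; chars BP.
Square (2°×1°, digits 0–9): 12.21153/2 → 6, 2.76842/1 → 2; chars 62.
Subsquare (5′×2.5′, letters a–x): 0.21153/0.0833333 → 2 → c, 0.76842/0.0416667 → 18 → s; chars cs.
Extended square (30″×15″, digits 0–9): 0.04487/0.00833333 → 5, 0.01842/0.00416667 → 4; chars 54.

BP62cs54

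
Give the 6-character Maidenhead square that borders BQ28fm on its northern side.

BQ28fn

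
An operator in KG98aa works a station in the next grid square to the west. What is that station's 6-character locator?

KG88xa

Longitude subsquare a = 0; −1 → -1, wraps to 23 = x, carry into square.
Longitude square 9; −1 → 8.
The latitude characters are unchanged.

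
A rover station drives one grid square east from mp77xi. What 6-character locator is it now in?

Longitude subsquare x = 23; +1 → 24, wraps to 0 = a, carry into square.
Longitude square 7; +1 → 8.
The latitude characters are unchanged.

MP87ai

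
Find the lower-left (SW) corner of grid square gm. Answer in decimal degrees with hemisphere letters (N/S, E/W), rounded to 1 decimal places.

30.0° N, 60.0° W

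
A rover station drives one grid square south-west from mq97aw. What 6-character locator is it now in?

MQ87xv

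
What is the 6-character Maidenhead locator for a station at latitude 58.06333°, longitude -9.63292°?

Offset from 180°W / 90°S: lon 170.3671°, lat 148.0633°.
Field: 170.3671/20 → 8 → I, 148.0633/10 → 14 → O; chars IO.
Square: 10.3671/2 → 5, 8.0633/1 → 8; chars 58.
Subsquare: 0.3671/0.0833333 → 4 → e, 0.0633/0.0416667 → 1 → b; chars eb.

IO58eb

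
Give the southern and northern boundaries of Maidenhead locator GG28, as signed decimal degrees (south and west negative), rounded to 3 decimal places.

Field G=6, G=6: +6·20° lon, +6·10° lat → SW at lon -60°, lat -30°.
Square 2, 8: +2·2° lon, +8·1° lat → SW at lon -56°, lat -22°.
Cell spans 2° lon × 1° lat.
south -22.000, north -21.000.

-22.000, -21.000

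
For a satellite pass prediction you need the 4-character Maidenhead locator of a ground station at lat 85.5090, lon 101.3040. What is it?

Offset from 180°W / 90°S: lon 281.30°, lat 175.51°.
Field: 281.30/20 → 14 → O, 175.51/10 → 17 → R; chars OR.
Square: 1.30/2 → 0, 5.51/1 → 5; chars 05.

OR05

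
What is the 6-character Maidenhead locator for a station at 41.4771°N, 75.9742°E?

Offset from 180°W / 90°S: lon 255.9742°, lat 131.4771°.
Field: lon ⌊255.9742/20⌋ = 12 → M; lat ⌊131.4771/10⌋ = 13 → N.
Square: lon ⌊15.9742/2⌋ = 7; lat ⌊1.4771/1⌋ = 1.
Subsquare: lon ⌊1.9742/0.0833333⌋ = 23 → x; lat ⌊0.4771/0.0416667⌋ = 11 → l.

MN71xl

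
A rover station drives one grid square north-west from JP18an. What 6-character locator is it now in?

Longitude subsquare a = 0; −1 → -1, wraps to 23 = x, carry into square.
Longitude square 1; −1 → 0.
Latitude subsquare n = 13; +1 → 14 = o.

JP08xo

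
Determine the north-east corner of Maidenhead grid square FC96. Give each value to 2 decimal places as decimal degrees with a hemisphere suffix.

Field F=5, C=2: +5·20° lon, +2·10° lat → SW at lon -80°, lat -70°.
Square 9, 6: +9·2° lon, +6·1° lat → SW at lon -62°, lat -64°.
Cell spans 2° lon × 1° lat. NE corner is SW corner plus one full cell.
latitude 63.00° S, longitude 60.00° W.

63.00° S, 60.00° W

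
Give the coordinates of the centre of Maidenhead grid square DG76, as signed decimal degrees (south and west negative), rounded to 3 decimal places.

-23.500, -105.000

Field D=3, G=6: +3·20° lon, +6·10° lat → SW at lon -120°, lat -30°.
Square 7, 6: +7·2° lon, +6·1° lat → SW at lon -106°, lat -24°.
Cell spans 2° lon × 1° lat. Centre is SW corner plus half of each.
latitude -23.500, longitude -105.000.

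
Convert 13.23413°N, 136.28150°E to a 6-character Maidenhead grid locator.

PK83df

Shift to the Maidenhead origin (180°W, 90°S): lon 316.2815, lat 103.2341.
Field (20°×10°, letters A–R): lon ⌊316.2815/20⌋ = 15 → P; lat ⌊103.2341/10⌋ = 10 → K.
Square (2°×1°, digits 0–9): lon ⌊16.2815/2⌋ = 8; lat ⌊3.2341/1⌋ = 3.
Subsquare (5′×2.5′, letters a–x): lon ⌊0.2815/0.0833333⌋ = 3 → d; lat ⌊0.2341/0.0416667⌋ = 5 → f.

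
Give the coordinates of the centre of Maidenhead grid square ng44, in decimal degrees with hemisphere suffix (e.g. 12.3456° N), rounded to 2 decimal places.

Field N=13, G=6: +13·20° lon, +6·10° lat → SW at lon 80°, lat -30°.
Square 4, 4: +4·2° lon, +4·1° lat → SW at lon 88°, lat -26°.
Cell spans 2° lon × 1° lat. Centre is SW corner plus half of each.
latitude 25.50° S, longitude 89.00° E.

25.50° S, 89.00° E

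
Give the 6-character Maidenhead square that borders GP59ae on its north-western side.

GP49xf

Longitude subsquare a = 0; −1 → -1, wraps to 23 = x, carry into square.
Longitude square 5; −1 → 4.
Latitude subsquare e = 4; +1 → 5 = f.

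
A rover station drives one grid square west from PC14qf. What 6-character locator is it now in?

PC14pf

Longitude subsquare q = 16; −1 → 15 = p.
The latitude characters are unchanged.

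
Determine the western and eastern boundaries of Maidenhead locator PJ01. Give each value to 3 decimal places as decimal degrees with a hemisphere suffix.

Field P=15, J=9: +15·20° lon, +9·10° lat → SW at lon 120°, lat 0°.
Square 0, 1: +0·2° lon, +1·1° lat → SW at lon 120°, lat 1°.
Cell spans 2° lon × 1° lat.
west 120.000° E, east 122.000° E.

120.000° E, 122.000° E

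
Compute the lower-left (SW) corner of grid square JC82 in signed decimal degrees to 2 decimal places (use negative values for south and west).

-68.00, 16.00

Field J=9, C=2: +9·20° lon, +2·10° lat → SW at lon 0°, lat -70°.
Square 8, 2: +8·2° lon, +2·1° lat → SW at lon 16°, lat -68°.
latitude -68.00, longitude 16.00.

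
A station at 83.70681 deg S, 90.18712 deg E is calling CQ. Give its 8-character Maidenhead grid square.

Shift to the Maidenhead origin (180°W, 90°S): lon 270.18712, lat 6.29319.
Field: lon ⌊270.18712/20⌋ = 13 → N; lat ⌊6.29319/10⌋ = 0 → A.
Square: lon ⌊10.18712/2⌋ = 5; lat ⌊6.29319/1⌋ = 6.
Subsquare: lon ⌊0.18712/0.0833333⌋ = 2 → c; lat ⌊0.29319/0.0416667⌋ = 7 → h.
Extended square: lon ⌊0.02045/0.00833333⌋ = 2; lat ⌊0.00152/0.00416667⌋ = 0.

NA56ch20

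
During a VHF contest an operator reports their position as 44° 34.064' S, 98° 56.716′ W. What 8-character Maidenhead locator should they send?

EE05mk63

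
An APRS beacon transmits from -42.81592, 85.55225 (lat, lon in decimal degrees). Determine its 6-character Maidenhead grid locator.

NE27se

Shift to the Maidenhead origin (180°W, 90°S): lon 265.5523, lat 47.1841.
Field: 265.5523/20 → 13 → N, 47.1841/10 → 4 → E; chars NE.
Square: 5.5523/2 → 2, 7.1841/1 → 7; chars 27.
Subsquare: 1.5523/0.0833333 → 18 → s, 0.1841/0.0416667 → 4 → e; chars se.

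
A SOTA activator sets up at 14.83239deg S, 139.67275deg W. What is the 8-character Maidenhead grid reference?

Shift to the Maidenhead origin (180°W, 90°S): lon 40.32725, lat 75.16761.
Field: 40.32725/20 → 2 → C, 75.16761/10 → 7 → H; chars CH.
Square: 0.32725/2 → 0, 5.16761/1 → 5; chars 05.
Subsquare: 0.32725/0.0833333 → 3 → d, 0.16761/0.0416667 → 4 → e; chars de.
Extended square: 0.07725/0.00833333 → 9, 0.00094/0.00416667 → 0; chars 90.

CH05de90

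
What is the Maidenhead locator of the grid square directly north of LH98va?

Latitude subsquare a = 0; +1 → 1 = b.
The longitude characters are unchanged.

LH98vb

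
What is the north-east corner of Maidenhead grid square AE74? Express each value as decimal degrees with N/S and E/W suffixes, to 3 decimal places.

Field A=0, E=4: +0·20° lon, +4·10° lat → SW at lon -180°, lat -50°.
Square 7, 4: +7·2° lon, +4·1° lat → SW at lon -166°, lat -46°.
Cell spans 2° lon × 1° lat. NE corner is SW corner plus one full cell.
latitude 45.000° S, longitude 164.000° W.

45.000° S, 164.000° W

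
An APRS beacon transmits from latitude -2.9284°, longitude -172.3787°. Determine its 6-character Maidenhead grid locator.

Offset from 180°W / 90°S: lon 7.6213°, lat 87.0716°.
Field: lon ⌊7.6213/20⌋ = 0 → A; lat ⌊87.0716/10⌋ = 8 → I.
Square: lon ⌊7.6213/2⌋ = 3; lat ⌊7.0716/1⌋ = 7.
Subsquare: lon ⌊1.6213/0.0833333⌋ = 19 → t; lat ⌊0.0716/0.0416667⌋ = 1 → b.

AI37tb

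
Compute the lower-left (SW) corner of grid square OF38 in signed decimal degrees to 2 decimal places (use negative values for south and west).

-32.00, 106.00

Field O=14, F=5: +14·20° lon, +5·10° lat → SW at lon 100°, lat -40°.
Square 3, 8: +3·2° lon, +8·1° lat → SW at lon 106°, lat -32°.
latitude -32.00, longitude 106.00.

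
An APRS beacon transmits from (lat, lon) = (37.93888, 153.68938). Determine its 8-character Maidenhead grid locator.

QM67uw25

Offset from 180°W / 90°S: lon 333.68938°, lat 127.93888°.
Field: lon ⌊333.68938/20⌋ = 16 → Q; lat ⌊127.93888/10⌋ = 12 → M.
Square: lon ⌊13.68938/2⌋ = 6; lat ⌊7.93888/1⌋ = 7.
Subsquare: lon ⌊1.68938/0.0833333⌋ = 20 → u; lat ⌊0.93888/0.0416667⌋ = 22 → w.
Extended square: lon ⌊0.02271/0.00833333⌋ = 2; lat ⌊0.02221/0.00416667⌋ = 5.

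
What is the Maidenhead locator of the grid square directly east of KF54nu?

KF54ou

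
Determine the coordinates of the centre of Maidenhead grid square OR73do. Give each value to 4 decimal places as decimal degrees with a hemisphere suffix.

83.6042° N, 114.2917° E

Field O=14, R=17: +14·20° lon, +17·10° lat → SW at lon 100°, lat 80°.
Square 7, 3: +7·2° lon, +3·1° lat → SW at lon 114°, lat 83°.
Subsquare d=3, o=14: +3·0.0833333° lon, +14·0.0416667° lat → SW at lon 114.25°, lat 83.5833°.
Cell spans 0.0833333° lon × 0.0416667° lat. Centre is SW corner plus half of each.
latitude 83.6042° N, longitude 114.2917° E.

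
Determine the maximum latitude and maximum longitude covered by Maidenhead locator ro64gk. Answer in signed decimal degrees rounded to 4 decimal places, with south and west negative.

Field R=17, O=14: +17·20° lon, +14·10° lat → SW at lon 160°, lat 50°.
Square 6, 4: +6·2° lon, +4·1° lat → SW at lon 172°, lat 54°.
Subsquare g=6, k=10: +6·0.0833333° lon, +10·0.0416667° lat → SW at lon 172.5°, lat 54.4167°.
Cell spans 0.0833333° lon × 0.0416667° lat. NE corner is SW corner plus one full cell.
latitude 54.4583, longitude 172.5833.

54.4583, 172.5833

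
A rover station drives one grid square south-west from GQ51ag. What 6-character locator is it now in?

Longitude subsquare a = 0; −1 → -1, wraps to 23 = x, carry into square.
Longitude square 5; −1 → 4.
Latitude subsquare g = 6; −1 → 5 = f.

GQ41xf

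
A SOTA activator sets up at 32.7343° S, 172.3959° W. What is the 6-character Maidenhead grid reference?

AF37tg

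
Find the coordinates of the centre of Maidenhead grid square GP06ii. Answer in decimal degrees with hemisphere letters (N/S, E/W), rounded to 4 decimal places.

Field G=6, P=15: +6·20° lon, +15·10° lat → SW at lon -60°, lat 60°.
Square 0, 6: +0·2° lon, +6·1° lat → SW at lon -60°, lat 66°.
Subsquare i=8, i=8: +8·0.0833333° lon, +8·0.0416667° lat → SW at lon -59.3333°, lat 66.3333°.
Cell spans 0.0833333° lon × 0.0416667° lat. Centre is SW corner plus half of each.
latitude 66.3542° N, longitude 59.2917° W.

66.3542° N, 59.2917° W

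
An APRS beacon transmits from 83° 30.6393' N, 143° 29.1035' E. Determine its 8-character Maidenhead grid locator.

Add 180° to longitude and 90° to latitude: 323.48506, 173.51065.
Field: lon ⌊323.48506/20⌋ = 16 → Q; lat ⌊173.51065/10⌋ = 17 → R.
Square: lon ⌊3.48506/2⌋ = 1; lat ⌊3.51065/1⌋ = 3.
Subsquare: lon ⌊1.48506/0.0833333⌋ = 17 → r; lat ⌊0.51065/0.0416667⌋ = 12 → m.
Extended square: lon ⌊0.06839/0.00833333⌋ = 8; lat ⌊0.01065/0.00416667⌋ = 2.

QR13rm82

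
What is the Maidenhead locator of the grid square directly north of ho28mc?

Latitude subsquare c = 2; +1 → 3 = d.
The longitude characters are unchanged.

HO28md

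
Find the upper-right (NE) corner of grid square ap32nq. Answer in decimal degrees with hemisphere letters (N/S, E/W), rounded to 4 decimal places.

62.7083° N, 172.8333° W

Field A=0, P=15: +0·20° lon, +15·10° lat → SW at lon -180°, lat 60°.
Square 3, 2: +3·2° lon, +2·1° lat → SW at lon -174°, lat 62°.
Subsquare n=13, q=16: +13·0.0833333° lon, +16·0.0416667° lat → SW at lon -172.917°, lat 62.6667°.
Cell spans 0.0833333° lon × 0.0416667° lat. NE corner is SW corner plus one full cell.
latitude 62.7083° N, longitude 172.8333° W.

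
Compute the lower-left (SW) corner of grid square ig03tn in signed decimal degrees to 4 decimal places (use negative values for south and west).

-26.4583, -18.4167

Field I=8, G=6: +8·20° lon, +6·10° lat → SW at lon -20°, lat -30°.
Square 0, 3: +0·2° lon, +3·1° lat → SW at lon -20°, lat -27°.
Subsquare t=19, n=13: +19·0.0833333° lon, +13·0.0416667° lat → SW at lon -18.4167°, lat -26.4583°.
latitude -26.4583, longitude -18.4167.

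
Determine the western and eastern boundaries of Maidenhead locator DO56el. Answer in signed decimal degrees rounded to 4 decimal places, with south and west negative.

-109.6667, -109.5833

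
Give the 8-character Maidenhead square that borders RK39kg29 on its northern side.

RK39kh20

Latitude extended square 9; +1 → 10, wraps to 0, carry into subsquare.
Latitude subsquare g = 6; +1 → 7 = h.
The longitude characters are unchanged.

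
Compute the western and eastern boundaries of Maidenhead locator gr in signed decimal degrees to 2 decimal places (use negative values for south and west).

-60.00, -40.00

Field G=6, R=17: +6·20° lon, +17·10° lat → SW at lon -60°, lat 80°.
Cell spans 20° lon × 10° lat.
west -60.00, east -40.00.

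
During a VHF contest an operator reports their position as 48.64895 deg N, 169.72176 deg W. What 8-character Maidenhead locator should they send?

Offset from 180°W / 90°S: lon 10.27824°, lat 138.64895°.
Field: 10.27824/20 → 0 → A, 138.64895/10 → 13 → N; chars AN.
Square: 10.27824/2 → 5, 8.64895/1 → 8; chars 58.
Subsquare: 0.27824/0.0833333 → 3 → d, 0.64895/0.0416667 → 15 → p; chars dp.
Extended square: 0.02824/0.00833333 → 3, 0.02395/0.00416667 → 5; chars 35.

AN58dp35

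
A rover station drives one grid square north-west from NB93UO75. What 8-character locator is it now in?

Longitude extended square 7; −1 → 6.
Latitude extended square 5; +1 → 6.

NB93uo66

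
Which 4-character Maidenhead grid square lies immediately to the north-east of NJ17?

NJ28

Longitude square 1; +1 → 2.
Latitude square 7; +1 → 8.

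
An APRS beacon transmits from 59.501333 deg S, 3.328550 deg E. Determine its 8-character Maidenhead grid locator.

JD10pl99

Offset from 180°W / 90°S: lon 183.32855°, lat 30.49867°.
Field: 183.32855/20 → 9 → J, 30.49867/10 → 3 → D; chars JD.
Square: 3.32855/2 → 1, 0.49867/1 → 0; chars 10.
Subsquare: 1.32855/0.0833333 → 15 → p, 0.49867/0.0416667 → 11 → l; chars pl.
Extended square: 0.07855/0.00833333 → 9, 0.04033/0.00416667 → 9; chars 99.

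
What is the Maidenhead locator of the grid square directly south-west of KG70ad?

KG60xc

Longitude subsquare a = 0; −1 → -1, wraps to 23 = x, carry into square.
Longitude square 7; −1 → 6.
Latitude subsquare d = 3; −1 → 2 = c.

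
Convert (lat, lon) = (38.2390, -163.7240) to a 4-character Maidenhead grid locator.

Shift to the Maidenhead origin (180°W, 90°S): lon 16.28, lat 128.24.
Field: 16.28/20 → 0 → A, 128.24/10 → 12 → M; chars AM.
Square: 16.28/2 → 8, 8.24/1 → 8; chars 88.

AM88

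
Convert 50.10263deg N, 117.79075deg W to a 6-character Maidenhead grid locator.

Offset from 180°W / 90°S: lon 62.2092°, lat 140.1026°.
Field: lon ⌊62.2092/20⌋ = 3 → D; lat ⌊140.1026/10⌋ = 14 → O.
Square: lon ⌊2.2092/2⌋ = 1; lat ⌊0.1026/1⌋ = 0.
Subsquare: lon ⌊0.2092/0.0833333⌋ = 2 → c; lat ⌊0.1026/0.0416667⌋ = 2 → c.

DO10cc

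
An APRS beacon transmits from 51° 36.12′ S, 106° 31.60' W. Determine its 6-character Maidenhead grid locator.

Add 180° to longitude and 90° to latitude: 73.4733, 38.3980.
Field: lon ⌊73.4733/20⌋ = 3 → D; lat ⌊38.3980/10⌋ = 3 → D.
Square: lon ⌊13.4733/2⌋ = 6; lat ⌊8.3980/1⌋ = 8.
Subsquare: lon ⌊1.4733/0.0833333⌋ = 17 → r; lat ⌊0.3980/0.0416667⌋ = 9 → j.

DD68rj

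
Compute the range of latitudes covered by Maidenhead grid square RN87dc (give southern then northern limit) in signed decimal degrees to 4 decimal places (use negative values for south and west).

47.0833, 47.1250

Field R=17, N=13: +17·20° lon, +13·10° lat → SW at lon 160°, lat 40°.
Square 8, 7: +8·2° lon, +7·1° lat → SW at lon 176°, lat 47°.
Subsquare d=3, c=2: +3·0.0833333° lon, +2·0.0416667° lat → SW at lon 176.25°, lat 47.0833°.
Cell spans 0.0833333° lon × 0.0416667° lat.
south 47.0833, north 47.1250.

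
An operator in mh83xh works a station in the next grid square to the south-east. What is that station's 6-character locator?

MH93ag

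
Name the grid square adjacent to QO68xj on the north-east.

QO78ak

Longitude subsquare x = 23; +1 → 24, wraps to 0 = a, carry into square.
Longitude square 6; +1 → 7.
Latitude subsquare j = 9; +1 → 10 = k.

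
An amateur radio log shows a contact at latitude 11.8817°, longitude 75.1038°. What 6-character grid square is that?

MK71nv

Shift to the Maidenhead origin (180°W, 90°S): lon 255.1038, lat 101.8817.
Field (20°×10°, letters A–R): lon ⌊255.1038/20⌋ = 12 → M; lat ⌊101.8817/10⌋ = 10 → K.
Square (2°×1°, digits 0–9): lon ⌊15.1038/2⌋ = 7; lat ⌊1.8817/1⌋ = 1.
Subsquare (5′×2.5′, letters a–x): lon ⌊1.1038/0.0833333⌋ = 13 → n; lat ⌊0.8817/0.0416667⌋ = 21 → v.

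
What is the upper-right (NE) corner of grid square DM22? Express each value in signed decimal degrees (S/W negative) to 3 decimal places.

33.000, -114.000

Field D=3, M=12: +3·20° lon, +12·10° lat → SW at lon -120°, lat 30°.
Square 2, 2: +2·2° lon, +2·1° lat → SW at lon -116°, lat 32°.
Cell spans 2° lon × 1° lat. NE corner is SW corner plus one full cell.
latitude 33.000, longitude -114.000.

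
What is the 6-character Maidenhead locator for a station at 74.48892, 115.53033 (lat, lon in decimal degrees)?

Shift to the Maidenhead origin (180°W, 90°S): lon 295.5303, lat 164.4889.
Field: 295.5303/20 → 14 → O, 164.4889/10 → 16 → Q; chars OQ.
Square: 15.5303/2 → 7, 4.4889/1 → 4; chars 74.
Subsquare: 1.5303/0.0833333 → 18 → s, 0.4889/0.0416667 → 11 → l; chars sl.

OQ74sl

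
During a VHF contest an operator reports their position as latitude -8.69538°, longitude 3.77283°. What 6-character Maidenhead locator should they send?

Offset from 180°W / 90°S: lon 183.7728°, lat 81.3046°.
Field: lon ⌊183.7728/20⌋ = 9 → J; lat ⌊81.3046/10⌋ = 8 → I.
Square: lon ⌊3.7728/2⌋ = 1; lat ⌊1.3046/1⌋ = 1.
Subsquare: lon ⌊1.7728/0.0833333⌋ = 21 → v; lat ⌊0.3046/0.0416667⌋ = 7 → h.

JI11vh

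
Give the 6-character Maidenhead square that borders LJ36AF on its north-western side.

LJ26xg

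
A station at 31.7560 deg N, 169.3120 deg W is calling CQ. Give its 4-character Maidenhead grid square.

AM51

Offset from 180°W / 90°S: lon 10.69°, lat 121.76°.
Field: 10.69/20 → 0 → A, 121.76/10 → 12 → M; chars AM.
Square: 10.69/2 → 5, 1.76/1 → 1; chars 51.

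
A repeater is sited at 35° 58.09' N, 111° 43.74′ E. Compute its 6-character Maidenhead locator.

Add 180° to longitude and 90° to latitude: 291.7290, 125.9682.
Field: 291.7290/20 → 14 → O, 125.9682/10 → 12 → M; chars OM.
Square: 11.7290/2 → 5, 5.9682/1 → 5; chars 55.
Subsquare: 1.7290/0.0833333 → 20 → u, 0.9682/0.0416667 → 23 → x; chars ux.

OM55ux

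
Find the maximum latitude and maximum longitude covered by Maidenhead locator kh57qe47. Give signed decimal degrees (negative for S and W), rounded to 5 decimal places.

-12.80000, 31.37500

Field K=10, H=7: +10·20° lon, +7·10° lat → SW at lon 20°, lat -20°.
Square 5, 7: +5·2° lon, +7·1° lat → SW at lon 30°, lat -13°.
Subsquare q=16, e=4: +16·0.0833333° lon, +4·0.0416667° lat → SW at lon 31.3333°, lat -12.8333°.
Extended square 4, 7: +4·0.00833333° lon, +7·0.00416667° lat → SW at lon 31.3667°, lat -12.8042°.
Cell spans 0.00833333° lon × 0.00416667° lat. NE corner is SW corner plus one full cell.
latitude -12.80000, longitude 31.37500.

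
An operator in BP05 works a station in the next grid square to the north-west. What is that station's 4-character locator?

AP96

Longitude square 0; −1 → -1, wraps to 9, carry into field.
Longitude field B = 1; −1 → 0 = A.
Latitude square 5; +1 → 6.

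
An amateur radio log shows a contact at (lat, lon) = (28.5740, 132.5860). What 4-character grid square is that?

PL68

Offset from 180°W / 90°S: lon 312.59°, lat 118.57°.
Field (20°×10°, letters A–R): lon ⌊312.59/20⌋ = 15 → P; lat ⌊118.57/10⌋ = 11 → L.
Square (2°×1°, digits 0–9): lon ⌊12.59/2⌋ = 6; lat ⌊8.57/1⌋ = 8.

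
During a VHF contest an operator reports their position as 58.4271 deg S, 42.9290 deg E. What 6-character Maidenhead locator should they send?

LD11ln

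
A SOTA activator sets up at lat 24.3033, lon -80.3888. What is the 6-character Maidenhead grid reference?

EL94th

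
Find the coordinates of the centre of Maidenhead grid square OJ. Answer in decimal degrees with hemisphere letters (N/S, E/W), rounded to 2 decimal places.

5.00° N, 110.00° E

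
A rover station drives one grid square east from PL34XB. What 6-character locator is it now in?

Longitude subsquare x = 23; +1 → 24, wraps to 0 = a, carry into square.
Longitude square 3; +1 → 4.
The latitude characters are unchanged.

PL44ab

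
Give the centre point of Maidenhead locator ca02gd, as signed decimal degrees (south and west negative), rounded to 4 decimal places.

-87.8542, -139.4583

Field C=2, A=0: +2·20° lon, +0·10° lat → SW at lon -140°, lat -90°.
Square 0, 2: +0·2° lon, +2·1° lat → SW at lon -140°, lat -88°.
Subsquare g=6, d=3: +6·0.0833333° lon, +3·0.0416667° lat → SW at lon -139.5°, lat -87.875°.
Cell spans 0.0833333° lon × 0.0416667° lat. Centre is SW corner plus half of each.
latitude -87.8542, longitude -139.4583.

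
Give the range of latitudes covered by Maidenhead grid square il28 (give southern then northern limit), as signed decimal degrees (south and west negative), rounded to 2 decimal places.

Field I=8, L=11: +8·20° lon, +11·10° lat → SW at lon -20°, lat 20°.
Square 2, 8: +2·2° lon, +8·1° lat → SW at lon -16°, lat 28°.
Cell spans 2° lon × 1° lat.
south 28.00, north 29.00.

28.00, 29.00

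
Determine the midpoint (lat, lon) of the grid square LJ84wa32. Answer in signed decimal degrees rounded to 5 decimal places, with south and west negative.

Field L=11, J=9: +11·20° lon, +9·10° lat → SW at lon 40°, lat 0°.
Square 8, 4: +8·2° lon, +4·1° lat → SW at lon 56°, lat 4°.
Subsquare w=22, a=0: +22·0.0833333° lon, +0·0.0416667° lat → SW at lon 57.8333°, lat 4°.
Extended square 3, 2: +3·0.00833333° lon, +2·0.00416667° lat → SW at lon 57.8583°, lat 4.00833°.
Cell spans 0.00833333° lon × 0.00416667° lat. Centre is SW corner plus half of each.
latitude 4.01042, longitude 57.86250.

4.01042, 57.86250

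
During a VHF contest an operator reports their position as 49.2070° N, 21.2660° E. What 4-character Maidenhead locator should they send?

KN09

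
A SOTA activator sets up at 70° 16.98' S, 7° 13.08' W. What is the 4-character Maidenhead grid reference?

Add 180° to longitude and 90° to latitude: 172.78, 19.72.
Field: 172.78/20 → 8 → I, 19.72/10 → 1 → B; chars IB.
Square: 12.78/2 → 6, 9.72/1 → 9; chars 69.

IB69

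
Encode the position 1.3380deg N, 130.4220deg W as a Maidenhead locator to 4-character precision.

CJ41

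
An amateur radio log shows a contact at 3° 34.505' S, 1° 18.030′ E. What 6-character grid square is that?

Shift to the Maidenhead origin (180°W, 90°S): lon 181.3005, lat 86.4249.
Field: 181.3005/20 → 9 → J, 86.4249/10 → 8 → I; chars JI.
Square: 1.3005/2 → 0, 6.4249/1 → 6; chars 06.
Subsquare: 1.3005/0.0833333 → 15 → p, 0.4249/0.0416667 → 10 → k; chars pk.

JI06pk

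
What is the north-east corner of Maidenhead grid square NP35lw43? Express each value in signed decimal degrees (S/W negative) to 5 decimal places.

65.93333, 86.95833

Field N=13, P=15: +13·20° lon, +15·10° lat → SW at lon 80°, lat 60°.
Square 3, 5: +3·2° lon, +5·1° lat → SW at lon 86°, lat 65°.
Subsquare l=11, w=22: +11·0.0833333° lon, +22·0.0416667° lat → SW at lon 86.9167°, lat 65.9167°.
Extended square 4, 3: +4·0.00833333° lon, +3·0.00416667° lat → SW at lon 86.95°, lat 65.9292°.
Cell spans 0.00833333° lon × 0.00416667° lat. NE corner is SW corner plus one full cell.
latitude 65.93333, longitude 86.95833.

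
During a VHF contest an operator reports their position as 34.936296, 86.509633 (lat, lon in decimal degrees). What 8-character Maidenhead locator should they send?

NM34gw14

Add 180° to longitude and 90° to latitude: 266.50963, 124.93630.
Field (20°×10°, letters A–R): 266.50963/20 → 13 → N, 124.93630/10 → 12 → M; chars NM.
Square (2°×1°, digits 0–9): 6.50963/2 → 3, 4.93630/1 → 4; chars 34.
Subsquare (5′×2.5′, letters a–x): 0.50963/0.0833333 → 6 → g, 0.93630/0.0416667 → 22 → w; chars gw.
Extended square (30″×15″, digits 0–9): 0.00963/0.00833333 → 1, 0.01963/0.00416667 → 4; chars 14.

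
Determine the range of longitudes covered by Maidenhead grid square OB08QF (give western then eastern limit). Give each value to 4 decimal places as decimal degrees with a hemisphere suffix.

Field O=14, B=1: +14·20° lon, +1·10° lat → SW at lon 100°, lat -80°.
Square 0, 8: +0·2° lon, +8·1° lat → SW at lon 100°, lat -72°.
Subsquare q=16, f=5: +16·0.0833333° lon, +5·0.0416667° lat → SW at lon 101.333°, lat -71.7917°.
Cell spans 0.0833333° lon × 0.0416667° lat.
west 101.3333° E, east 101.4167° E.

101.3333° E, 101.4167° E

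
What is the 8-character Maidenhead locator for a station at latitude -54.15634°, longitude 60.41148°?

MD05eu92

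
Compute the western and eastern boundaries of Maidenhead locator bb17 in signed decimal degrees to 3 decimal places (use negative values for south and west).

-158.000, -156.000

Field B=1, B=1: +1·20° lon, +1·10° lat → SW at lon -160°, lat -80°.
Square 1, 7: +1·2° lon, +7·1° lat → SW at lon -158°, lat -73°.
Cell spans 2° lon × 1° lat.
west -158.000, east -156.000.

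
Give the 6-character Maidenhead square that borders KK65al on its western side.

KK55xl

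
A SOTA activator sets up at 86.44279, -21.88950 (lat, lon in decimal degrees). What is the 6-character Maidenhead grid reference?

Shift to the Maidenhead origin (180°W, 90°S): lon 158.1105, lat 176.4428.
Field: lon ⌊158.1105/20⌋ = 7 → H; lat ⌊176.4428/10⌋ = 17 → R.
Square: lon ⌊18.1105/2⌋ = 9; lat ⌊6.4428/1⌋ = 6.
Subsquare: lon ⌊0.1105/0.0833333⌋ = 1 → b; lat ⌊0.4428/0.0416667⌋ = 10 → k.

HR96bk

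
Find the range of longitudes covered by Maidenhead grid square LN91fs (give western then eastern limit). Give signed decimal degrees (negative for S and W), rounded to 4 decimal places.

58.4167, 58.5000

Field L=11, N=13: +11·20° lon, +13·10° lat → SW at lon 40°, lat 40°.
Square 9, 1: +9·2° lon, +1·1° lat → SW at lon 58°, lat 41°.
Subsquare f=5, s=18: +5·0.0833333° lon, +18·0.0416667° lat → SW at lon 58.4167°, lat 41.75°.
Cell spans 0.0833333° lon × 0.0416667° lat.
west 58.4167, east 58.5000.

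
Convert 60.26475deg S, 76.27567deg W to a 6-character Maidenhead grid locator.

FC19ur

Add 180° to longitude and 90° to latitude: 103.7243, 29.7353.
Field (20°×10°, letters A–R): 103.7243/20 → 5 → F, 29.7353/10 → 2 → C; chars FC.
Square (2°×1°, digits 0–9): 3.7243/2 → 1, 9.7353/1 → 9; chars 19.
Subsquare (5′×2.5′, letters a–x): 1.7243/0.0833333 → 20 → u, 0.7353/0.0416667 → 17 → r; chars ur.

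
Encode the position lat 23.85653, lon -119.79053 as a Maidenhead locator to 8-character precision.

DL03cu55

Add 180° to longitude and 90° to latitude: 60.20947, 113.85653.
Field: 60.20947/20 → 3 → D, 113.85653/10 → 11 → L; chars DL.
Square: 0.20947/2 → 0, 3.85653/1 → 3; chars 03.
Subsquare: 0.20947/0.0833333 → 2 → c, 0.85653/0.0416667 → 20 → u; chars cu.
Extended square: 0.04280/0.00833333 → 5, 0.02320/0.00416667 → 5; chars 55.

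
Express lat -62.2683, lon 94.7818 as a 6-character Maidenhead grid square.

Add 180° to longitude and 90° to latitude: 274.7818, 27.7317.
Field: 274.7818/20 → 13 → N, 27.7317/10 → 2 → C; chars NC.
Square: 14.7818/2 → 7, 7.7317/1 → 7; chars 77.
Subsquare: 0.7818/0.0833333 → 9 → j, 0.7317/0.0416667 → 17 → r; chars jr.

NC77jr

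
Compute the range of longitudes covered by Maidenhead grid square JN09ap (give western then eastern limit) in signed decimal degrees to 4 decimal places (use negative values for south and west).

0.0000, 0.0833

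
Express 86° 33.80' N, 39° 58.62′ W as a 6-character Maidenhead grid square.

HR06an

Shift to the Maidenhead origin (180°W, 90°S): lon 140.0230, lat 176.5633.
Field (20°×10°, letters A–R): lon ⌊140.0230/20⌋ = 7 → H; lat ⌊176.5633/10⌋ = 17 → R.
Square (2°×1°, digits 0–9): lon ⌊0.0230/2⌋ = 0; lat ⌊6.5633/1⌋ = 6.
Subsquare (5′×2.5′, letters a–x): lon ⌊0.0230/0.0833333⌋ = 0 → a; lat ⌊0.5633/0.0416667⌋ = 13 → n.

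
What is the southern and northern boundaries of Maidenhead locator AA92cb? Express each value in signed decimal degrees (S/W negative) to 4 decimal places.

-87.9583, -87.9167

Field A=0, A=0: +0·20° lon, +0·10° lat → SW at lon -180°, lat -90°.
Square 9, 2: +9·2° lon, +2·1° lat → SW at lon -162°, lat -88°.
Subsquare c=2, b=1: +2·0.0833333° lon, +1·0.0416667° lat → SW at lon -161.833°, lat -87.9583°.
Cell spans 0.0833333° lon × 0.0416667° lat.
south -87.9583, north -87.9167.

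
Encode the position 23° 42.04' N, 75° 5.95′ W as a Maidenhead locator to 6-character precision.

FL23kq

Add 180° to longitude and 90° to latitude: 104.9008, 113.7007.
Field (20°×10°, letters A–R): lon ⌊104.9008/20⌋ = 5 → F; lat ⌊113.7007/10⌋ = 11 → L.
Square (2°×1°, digits 0–9): lon ⌊4.9008/2⌋ = 2; lat ⌊3.7007/1⌋ = 3.
Subsquare (5′×2.5′, letters a–x): lon ⌊0.9008/0.0833333⌋ = 10 → k; lat ⌊0.7007/0.0416667⌋ = 16 → q.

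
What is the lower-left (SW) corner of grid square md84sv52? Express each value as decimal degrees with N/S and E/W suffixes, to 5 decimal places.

Field M=12, D=3: +12·20° lon, +3·10° lat → SW at lon 60°, lat -60°.
Square 8, 4: +8·2° lon, +4·1° lat → SW at lon 76°, lat -56°.
Subsquare s=18, v=21: +18·0.0833333° lon, +21·0.0416667° lat → SW at lon 77.5°, lat -55.125°.
Extended square 5, 2: +5·0.00833333° lon, +2·0.00416667° lat → SW at lon 77.5417°, lat -55.1167°.
latitude 55.11667° S, longitude 77.54167° E.

55.11667° S, 77.54167° E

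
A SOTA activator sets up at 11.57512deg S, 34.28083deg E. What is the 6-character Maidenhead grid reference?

Add 180° to longitude and 90° to latitude: 214.2808, 78.4249.
Field: lon ⌊214.2808/20⌋ = 10 → K; lat ⌊78.4249/10⌋ = 7 → H.
Square: lon ⌊14.2808/2⌋ = 7; lat ⌊8.4249/1⌋ = 8.
Subsquare: lon ⌊0.2808/0.0833333⌋ = 3 → d; lat ⌊0.4249/0.0416667⌋ = 10 → k.

KH78dk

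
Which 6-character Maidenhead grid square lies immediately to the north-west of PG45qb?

PG45pc

Longitude subsquare q = 16; −1 → 15 = p.
Latitude subsquare b = 1; +1 → 2 = c.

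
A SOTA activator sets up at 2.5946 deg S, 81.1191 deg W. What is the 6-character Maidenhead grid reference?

EI97kj

Add 180° to longitude and 90° to latitude: 98.8809, 87.4054.
Field (20°×10°, letters A–R): lon ⌊98.8809/20⌋ = 4 → E; lat ⌊87.4054/10⌋ = 8 → I.
Square (2°×1°, digits 0–9): lon ⌊18.8809/2⌋ = 9; lat ⌊7.4054/1⌋ = 7.
Subsquare (5′×2.5′, letters a–x): lon ⌊0.8809/0.0833333⌋ = 10 → k; lat ⌊0.4054/0.0416667⌋ = 9 → j.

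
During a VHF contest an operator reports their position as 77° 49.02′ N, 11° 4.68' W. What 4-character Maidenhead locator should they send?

Add 180° to longitude and 90° to latitude: 168.92, 167.82.
Field (20°×10°, letters A–R): 168.92/20 → 8 → I, 167.82/10 → 16 → Q; chars IQ.
Square (2°×1°, digits 0–9): 8.92/2 → 4, 7.82/1 → 7; chars 47.

IQ47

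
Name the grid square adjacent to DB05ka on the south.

DB04kx

Latitude subsquare a = 0; −1 → -1, wraps to 23 = x, carry into square.
Latitude square 5; −1 → 4.
The longitude characters are unchanged.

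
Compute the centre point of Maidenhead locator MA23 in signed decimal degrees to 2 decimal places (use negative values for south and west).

-86.50, 65.00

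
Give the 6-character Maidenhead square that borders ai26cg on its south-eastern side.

Longitude subsquare c = 2; +1 → 3 = d.
Latitude subsquare g = 6; −1 → 5 = f.

AI26df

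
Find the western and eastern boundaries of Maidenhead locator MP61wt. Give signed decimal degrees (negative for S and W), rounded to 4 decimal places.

Field M=12, P=15: +12·20° lon, +15·10° lat → SW at lon 60°, lat 60°.
Square 6, 1: +6·2° lon, +1·1° lat → SW at lon 72°, lat 61°.
Subsquare w=22, t=19: +22·0.0833333° lon, +19·0.0416667° lat → SW at lon 73.8333°, lat 61.7917°.
Cell spans 0.0833333° lon × 0.0416667° lat.
west 73.8333, east 73.9167.

73.8333, 73.9167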